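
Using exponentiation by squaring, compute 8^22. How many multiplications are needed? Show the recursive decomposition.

Computing 8^22 by squaring (build up from 8^1; each line after the first costs one multiplication):

8^1 = 8
8^2 = (8^1)^2 = 8^2 = 64
8^4 = (8^2)^2 = 64^2 = 4096
8^5 = 8 * 8^4 = 8 * 4096 = 32768
8^10 = (8^5)^2 = 32768^2 = 1073741824
8^11 = 8 * 8^10 = 8 * 1073741824 = 8589934592
8^22 = (8^11)^2 = 8589934592^2 = 73786976294838206464

Result: 73786976294838206464
Multiplications needed: 6 (6 lines after 8^1)

8^22 = 73786976294838206464. Using exponentiation by squaring, this requires 6 multiplications. The key idea: if the exponent is even, square the half-power; if odd, multiply by the base once.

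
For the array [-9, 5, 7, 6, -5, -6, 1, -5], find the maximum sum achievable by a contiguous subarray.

Using Kadane's algorithm on [-9, 5, 7, 6, -5, -6, 1, -5]:

Scanning through the array:
Position 1 (value 5): max_ending_here = 5, max_so_far = 5
Position 2 (value 7): max_ending_here = 12, max_so_far = 12
Position 3 (value 6): max_ending_here = 18, max_so_far = 18
Position 4 (value -5): max_ending_here = 13, max_so_far = 18
Position 5 (value -6): max_ending_here = 7, max_so_far = 18
Position 6 (value 1): max_ending_here = 8, max_so_far = 18
Position 7 (value -5): max_ending_here = 3, max_so_far = 18

Maximum subarray: [5, 7, 6]
Maximum sum: 18

The maximum subarray is [5, 7, 6] with sum 18. This subarray runs from index 1 to index 3.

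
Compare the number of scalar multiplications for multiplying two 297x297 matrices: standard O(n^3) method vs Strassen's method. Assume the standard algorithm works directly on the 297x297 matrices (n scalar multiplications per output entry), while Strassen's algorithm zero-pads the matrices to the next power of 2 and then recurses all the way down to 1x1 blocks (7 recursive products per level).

Matrix multiplication for 297x297 matrices:

Strassen's algorithm requires power-of-2 dimensions. Pad 297x297 to 512x512 (next power of 2).

Standard algorithm: 297^3 = 26198073 multiplications
Strassen's algorithm: 7^(log2(512)) = 7^9 = 40353607 multiplications
Difference: 26198073 - 40353607 = -14155534 (Strassen uses MORE here due to padding overhead — for small or just-over-power-of-2 n, padding can outweigh the per-level savings)

Standard: 26198073 multiplications (297^3). Strassen: 40353607 multiplications (7^9, after padding to 512x512). Strassen reduces 8 recursive multiplications to 7 at each level.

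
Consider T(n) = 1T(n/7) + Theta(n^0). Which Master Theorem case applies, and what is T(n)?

Master Theorem for T(n) = 1T(n/7) + O(n^0):

a = 1, b = 7, c = 0
log_b(a) = log_7(1) = 0.0000

Case 2: c = 0 = log_7(1) = 0.0000
T(n) = O(n^0 log n) = O(log n)

For T(n) = 1T(n/7) + O(n^0): log_7(1) = 0.0000. This is Case 2 of the Master Theorem (c = log_b(a), equal work at all levels), giving O(log n).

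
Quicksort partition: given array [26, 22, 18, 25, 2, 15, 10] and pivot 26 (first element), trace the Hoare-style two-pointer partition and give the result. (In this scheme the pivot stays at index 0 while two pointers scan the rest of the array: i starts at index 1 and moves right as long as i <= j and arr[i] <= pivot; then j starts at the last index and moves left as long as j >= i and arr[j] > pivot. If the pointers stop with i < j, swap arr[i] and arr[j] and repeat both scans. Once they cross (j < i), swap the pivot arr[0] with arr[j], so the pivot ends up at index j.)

Hoare-style two-pointer partition with pivot = 26:

Initial array: [26, 22, 18, 25, 2, 15, 10]

Pointers start at i = 1, j = 6.
i ends at 7, j ends at 6: the pointers have crossed (j < i), so scanning stops.

Swap pivot arr[0] with arr[6] to place pivot at position 6: [10, 22, 18, 25, 2, 15, 26]
Pivot position: 6

After partitioning with pivot 26, the array becomes [10, 22, 18, 25, 2, 15, 26]. The pivot is placed at index 6. All elements to the left of the pivot are <= 26, and all elements to the right are > 26.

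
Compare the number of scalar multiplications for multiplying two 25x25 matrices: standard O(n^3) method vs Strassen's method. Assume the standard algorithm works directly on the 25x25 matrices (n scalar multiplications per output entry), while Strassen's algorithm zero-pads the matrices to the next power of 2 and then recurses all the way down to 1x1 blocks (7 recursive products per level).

Matrix multiplication for 25x25 matrices:

Strassen's algorithm requires power-of-2 dimensions. Pad 25x25 to 32x32 (next power of 2).

Standard algorithm: 25^3 = 15625 multiplications
Strassen's algorithm: 7^(log2(32)) = 7^5 = 16807 multiplications
Difference: 15625 - 16807 = -1182 (Strassen uses MORE here due to padding overhead — for small or just-over-power-of-2 n, padding can outweigh the per-level savings)

Standard: 15625 multiplications (25^3). Strassen: 16807 multiplications (7^5, after padding to 32x32). Strassen reduces 8 recursive multiplications to 7 at each level.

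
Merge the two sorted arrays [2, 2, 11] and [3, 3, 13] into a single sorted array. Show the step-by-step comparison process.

Merging process:

Compare 2 vs 3: take 2 from left. Merged: [2]
Compare 2 vs 3: take 2 from left. Merged: [2, 2]
Compare 11 vs 3: take 3 from right. Merged: [2, 2, 3]
Compare 11 vs 3: take 3 from right. Merged: [2, 2, 3, 3]
Compare 11 vs 13: take 11 from left. Merged: [2, 2, 3, 3, 11]
Append remaining from right: [13]. Merged: [2, 2, 3, 3, 11, 13]

Final merged array: [2, 2, 3, 3, 11, 13]
Total comparisons: 5

The merged array is [2, 2, 3, 3, 11, 13], requiring 5 comparisons. The merge step runs in O(n) time where n is the total number of elements.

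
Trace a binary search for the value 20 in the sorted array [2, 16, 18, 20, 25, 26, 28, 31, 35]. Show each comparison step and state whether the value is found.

Binary search for 20 in [2, 16, 18, 20, 25, 26, 28, 31, 35]:

lo=0, hi=8, mid=4, arr[mid]=25 -> 25 > 20, search left half
lo=0, hi=3, mid=1, arr[mid]=16 -> 16 < 20, search right half
lo=2, hi=3, mid=2, arr[mid]=18 -> 18 < 20, search right half
lo=3, hi=3, mid=3, arr[mid]=20 -> Found target at index 3!

Binary search finds 20 at index 3 after 4 comparisons. The search repeatedly halves the search space by comparing with the middle element.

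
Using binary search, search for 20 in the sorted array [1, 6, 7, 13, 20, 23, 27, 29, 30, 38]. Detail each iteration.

Binary search for 20 in [1, 6, 7, 13, 20, 23, 27, 29, 30, 38]:

lo=0, hi=9, mid=4, arr[mid]=20 -> Found target at index 4!

Binary search finds 20 at index 4 after 1 comparisons. The search repeatedly halves the search space by comparing with the middle element.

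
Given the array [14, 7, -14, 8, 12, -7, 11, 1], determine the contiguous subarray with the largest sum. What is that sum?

Using Kadane's algorithm on [14, 7, -14, 8, 12, -7, 11, 1]:

Scanning through the array:
Position 1 (value 7): max_ending_here = 21, max_so_far = 21
Position 2 (value -14): max_ending_here = 7, max_so_far = 21
Position 3 (value 8): max_ending_here = 15, max_so_far = 21
Position 4 (value 12): max_ending_here = 27, max_so_far = 27
Position 5 (value -7): max_ending_here = 20, max_so_far = 27
Position 6 (value 11): max_ending_here = 31, max_so_far = 31
Position 7 (value 1): max_ending_here = 32, max_so_far = 32

Maximum subarray: [14, 7, -14, 8, 12, -7, 11, 1]
Maximum sum: 32

The maximum subarray is [14, 7, -14, 8, 12, -7, 11, 1] with sum 32. This subarray runs from index 0 to index 7.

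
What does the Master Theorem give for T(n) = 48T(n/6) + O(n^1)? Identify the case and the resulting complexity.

Master Theorem for T(n) = 48T(n/6) + O(n^1):

a = 48, b = 6, c = 1
log_b(a) = log_6(48) = 2.1606

Case 1: c = 1 < log_6(48) = 2.1606
T(n) = O(n^(log_6 48))

For T(n) = 48T(n/6) + O(n^1): log_6(48) = 2.1606. This is Case 1 of the Master Theorem (c < log_b(a), work dominated by leaves), giving O(n^(log_6 48)).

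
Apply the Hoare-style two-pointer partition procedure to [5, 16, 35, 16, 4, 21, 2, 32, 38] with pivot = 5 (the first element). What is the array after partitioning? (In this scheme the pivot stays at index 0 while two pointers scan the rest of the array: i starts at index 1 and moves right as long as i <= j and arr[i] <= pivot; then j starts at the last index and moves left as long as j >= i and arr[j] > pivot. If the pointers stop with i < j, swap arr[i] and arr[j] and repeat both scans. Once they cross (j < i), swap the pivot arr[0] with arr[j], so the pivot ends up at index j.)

Hoare-style two-pointer partition with pivot = 5:

Initial array: [5, 16, 35, 16, 4, 21, 2, 32, 38]

Pointers start at i = 1, j = 8.
i stops at index 1 (arr[1]=16 > 5), j stops at index 6 (arr[6]=2 <= 5): swap arr[1] and arr[6], array becomes [5, 2, 35, 16, 4, 21, 16, 32, 38]
i stops at index 2 (arr[2]=35 > 5), j stops at index 4 (arr[4]=4 <= 5): swap arr[2] and arr[4], array becomes [5, 2, 4, 16, 35, 21, 16, 32, 38]
i ends at 3, j ends at 2: the pointers have crossed (j < i), so scanning stops.

Swap pivot arr[0] with arr[2] to place pivot at position 2: [4, 2, 5, 16, 35, 21, 16, 32, 38]
Pivot position: 2

After partitioning with pivot 5, the array becomes [4, 2, 5, 16, 35, 21, 16, 32, 38]. The pivot is placed at index 2. All elements to the left of the pivot are <= 5, and all elements to the right are > 5.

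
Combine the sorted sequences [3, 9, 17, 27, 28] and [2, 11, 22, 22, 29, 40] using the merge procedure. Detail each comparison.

Merging process:

Compare 3 vs 2: take 2 from right. Merged: [2]
Compare 3 vs 11: take 3 from left. Merged: [2, 3]
Compare 9 vs 11: take 9 from left. Merged: [2, 3, 9]
Compare 17 vs 11: take 11 from right. Merged: [2, 3, 9, 11]
Compare 17 vs 22: take 17 from left. Merged: [2, 3, 9, 11, 17]
Compare 27 vs 22: take 22 from right. Merged: [2, 3, 9, 11, 17, 22]
Compare 27 vs 22: take 22 from right. Merged: [2, 3, 9, 11, 17, 22, 22]
Compare 27 vs 29: take 27 from left. Merged: [2, 3, 9, 11, 17, 22, 22, 27]
Compare 28 vs 29: take 28 from left. Merged: [2, 3, 9, 11, 17, 22, 22, 27, 28]
Append remaining from right: [29, 40]. Merged: [2, 3, 9, 11, 17, 22, 22, 27, 28, 29, 40]

Final merged array: [2, 3, 9, 11, 17, 22, 22, 27, 28, 29, 40]
Total comparisons: 9

The merged array is [2, 3, 9, 11, 17, 22, 22, 27, 28, 29, 40], requiring 9 comparisons. The merge step runs in O(n) time where n is the total number of elements.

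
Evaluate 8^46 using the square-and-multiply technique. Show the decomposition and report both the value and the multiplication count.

Computing 8^46 by squaring (build up from 8^1; each line after the first costs one multiplication):

8^1 = 8
8^2 = (8^1)^2 = 8^2 = 64
8^4 = (8^2)^2 = 64^2 = 4096
8^5 = 8 * 8^4 = 8 * 4096 = 32768
8^10 = (8^5)^2 = 32768^2 = 1073741824
8^11 = 8 * 8^10 = 8 * 1073741824 = 8589934592
8^22 = (8^11)^2 = 8589934592^2 = 73786976294838206464
8^23 = 8 * 8^22 = 8 * 73786976294838206464 = 590295810358705651712
8^46 = (8^23)^2 = 590295810358705651712^2 = 348449143727040986586495598010130648530944

Result: 348449143727040986586495598010130648530944
Multiplications needed: 8 (8 lines after 8^1)

8^46 = 348449143727040986586495598010130648530944. Using exponentiation by squaring, this requires 8 multiplications. The key idea: if the exponent is even, square the half-power; if odd, multiply by the base once.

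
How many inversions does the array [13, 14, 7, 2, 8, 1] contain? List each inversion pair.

Finding inversions in [13, 14, 7, 2, 8, 1]:

(0, 2): arr[0]=13 > arr[2]=7
(0, 3): arr[0]=13 > arr[3]=2
(0, 4): arr[0]=13 > arr[4]=8
(0, 5): arr[0]=13 > arr[5]=1
(1, 2): arr[1]=14 > arr[2]=7
(1, 3): arr[1]=14 > arr[3]=2
(1, 4): arr[1]=14 > arr[4]=8
(1, 5): arr[1]=14 > arr[5]=1
(2, 3): arr[2]=7 > arr[3]=2
(2, 5): arr[2]=7 > arr[5]=1
(3, 5): arr[3]=2 > arr[5]=1
(4, 5): arr[4]=8 > arr[5]=1

Total inversions: 12

The array has 12 inversion(s): (0,2), (0,3), (0,4), (0,5), (1,2), (1,3), (1,4), (1,5), (2,3), (2,5), (3,5), (4,5). Each pair (i,j) satisfies i < j and arr[i] > arr[j].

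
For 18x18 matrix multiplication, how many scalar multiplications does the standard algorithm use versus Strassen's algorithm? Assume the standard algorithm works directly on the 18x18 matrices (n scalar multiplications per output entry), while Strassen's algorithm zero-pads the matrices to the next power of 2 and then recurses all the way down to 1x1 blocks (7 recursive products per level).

Matrix multiplication for 18x18 matrices:

Strassen's algorithm requires power-of-2 dimensions. Pad 18x18 to 32x32 (next power of 2).

Standard algorithm: 18^3 = 5832 multiplications
Strassen's algorithm: 7^(log2(32)) = 7^5 = 16807 multiplications
Difference: 5832 - 16807 = -10975 (Strassen uses MORE here due to padding overhead — for small or just-over-power-of-2 n, padding can outweigh the per-level savings)

Standard: 5832 multiplications (18^3). Strassen: 16807 multiplications (7^5, after padding to 32x32). Strassen reduces 8 recursive multiplications to 7 at each level.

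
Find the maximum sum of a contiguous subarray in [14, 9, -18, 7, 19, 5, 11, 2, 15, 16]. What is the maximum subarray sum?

Using Kadane's algorithm on [14, 9, -18, 7, 19, 5, 11, 2, 15, 16]:

Scanning through the array:
Position 1 (value 9): max_ending_here = 23, max_so_far = 23
Position 2 (value -18): max_ending_here = 5, max_so_far = 23
Position 3 (value 7): max_ending_here = 12, max_so_far = 23
Position 4 (value 19): max_ending_here = 31, max_so_far = 31
Position 5 (value 5): max_ending_here = 36, max_so_far = 36
Position 6 (value 11): max_ending_here = 47, max_so_far = 47
Position 7 (value 2): max_ending_here = 49, max_so_far = 49
Position 8 (value 15): max_ending_here = 64, max_so_far = 64
Position 9 (value 16): max_ending_here = 80, max_so_far = 80

Maximum subarray: [14, 9, -18, 7, 19, 5, 11, 2, 15, 16]
Maximum sum: 80

The maximum subarray is [14, 9, -18, 7, 19, 5, 11, 2, 15, 16] with sum 80. This subarray runs from index 0 to index 9.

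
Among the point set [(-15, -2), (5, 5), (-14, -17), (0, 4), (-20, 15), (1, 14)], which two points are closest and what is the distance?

Computing all pairwise distances among 6 points:

d((-15, -2), (5, 5)) = 21.1896
d((-15, -2), (-14, -17)) = 15.0333
d((-15, -2), (0, 4)) = 16.1555
d((-15, -2), (-20, 15)) = 17.72
d((-15, -2), (1, 14)) = 22.6274
d((5, 5), (-14, -17)) = 29.0689
d((5, 5), (0, 4)) = 5.099 <-- minimum
d((5, 5), (-20, 15)) = 26.9258
d((5, 5), (1, 14)) = 9.8489
d((-14, -17), (0, 4)) = 25.2389
d((-14, -17), (-20, 15)) = 32.5576
d((-14, -17), (1, 14)) = 34.4384
d((0, 4), (-20, 15)) = 22.8254
d((0, 4), (1, 14)) = 10.0499
d((-20, 15), (1, 14)) = 21.0238

Closest pair: (5, 5) and (0, 4) with distance 5.099

The closest pair is (5, 5) and (0, 4) with Euclidean distance 5.099. For 6 points, brute-force pairwise comparison is shown above. For large n, the divide-and-conquer algorithm (sort by x, recurse on halves, check the dividing strip) achieves O(n log n).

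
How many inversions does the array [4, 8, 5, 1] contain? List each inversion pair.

Finding inversions in [4, 8, 5, 1]:

(0, 3): arr[0]=4 > arr[3]=1
(1, 2): arr[1]=8 > arr[2]=5
(1, 3): arr[1]=8 > arr[3]=1
(2, 3): arr[2]=5 > arr[3]=1

Total inversions: 4

The array has 4 inversion(s): (0,3), (1,2), (1,3), (2,3). Each pair (i,j) satisfies i < j and arr[i] > arr[j].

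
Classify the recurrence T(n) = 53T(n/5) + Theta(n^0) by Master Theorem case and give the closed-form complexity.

Master Theorem for T(n) = 53T(n/5) + O(n^0):

a = 53, b = 5, c = 0
log_b(a) = log_5(53) = 2.4669

Case 1: c = 0 < log_5(53) = 2.4669
T(n) = O(n^(log_5 53))

For T(n) = 53T(n/5) + O(n^0): log_5(53) = 2.4669. This is Case 1 of the Master Theorem (c < log_b(a), work dominated by leaves), giving O(n^(log_5 53)).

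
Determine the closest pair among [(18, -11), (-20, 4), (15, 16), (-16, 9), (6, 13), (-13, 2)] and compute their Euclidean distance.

Computing all pairwise distances among 6 points:

d((18, -11), (-20, 4)) = 40.8534
d((18, -11), (15, 16)) = 27.1662
d((18, -11), (-16, 9)) = 39.4462
d((18, -11), (6, 13)) = 26.8328
d((18, -11), (-13, 2)) = 33.6155
d((-20, 4), (15, 16)) = 37.0
d((-20, 4), (-16, 9)) = 6.4031 <-- minimum
d((-20, 4), (6, 13)) = 27.5136
d((-20, 4), (-13, 2)) = 7.2801
d((15, 16), (-16, 9)) = 31.7805
d((15, 16), (6, 13)) = 9.4868
d((15, 16), (-13, 2)) = 31.305
d((-16, 9), (6, 13)) = 22.3607
d((-16, 9), (-13, 2)) = 7.6158
d((6, 13), (-13, 2)) = 21.9545

Closest pair: (-20, 4) and (-16, 9) with distance 6.4031

The closest pair is (-20, 4) and (-16, 9) with Euclidean distance 6.4031. For 6 points, brute-force pairwise comparison is shown above. For large n, the divide-and-conquer algorithm (sort by x, recurse on halves, check the dividing strip) achieves O(n log n).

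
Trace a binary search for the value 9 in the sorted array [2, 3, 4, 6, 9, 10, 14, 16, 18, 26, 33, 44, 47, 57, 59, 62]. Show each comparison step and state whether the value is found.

Binary search for 9 in [2, 3, 4, 6, 9, 10, 14, 16, 18, 26, 33, 44, 47, 57, 59, 62]:

lo=0, hi=15, mid=7, arr[mid]=16 -> 16 > 9, search left half
lo=0, hi=6, mid=3, arr[mid]=6 -> 6 < 9, search right half
lo=4, hi=6, mid=5, arr[mid]=10 -> 10 > 9, search left half
lo=4, hi=4, mid=4, arr[mid]=9 -> Found target at index 4!

Binary search finds 9 at index 4 after 4 comparisons. The search repeatedly halves the search space by comparing with the middle element.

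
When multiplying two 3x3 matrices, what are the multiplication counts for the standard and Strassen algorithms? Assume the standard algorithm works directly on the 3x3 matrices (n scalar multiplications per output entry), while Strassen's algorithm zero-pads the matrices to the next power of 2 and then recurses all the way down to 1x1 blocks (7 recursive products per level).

Matrix multiplication for 3x3 matrices:

Strassen's algorithm requires power-of-2 dimensions. Pad 3x3 to 4x4 (next power of 2).

Standard algorithm: 3^3 = 27 multiplications
Strassen's algorithm: 7^(log2(4)) = 7^2 = 49 multiplications
Difference: 27 - 49 = -22 (Strassen uses MORE here due to padding overhead — for small or just-over-power-of-2 n, padding can outweigh the per-level savings)

Standard: 27 multiplications (3^3). Strassen: 49 multiplications (7^2, after padding to 4x4). Strassen reduces 8 recursive multiplications to 7 at each level.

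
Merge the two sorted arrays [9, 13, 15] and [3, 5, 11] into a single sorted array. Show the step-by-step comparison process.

Merging process:

Compare 9 vs 3: take 3 from right. Merged: [3]
Compare 9 vs 5: take 5 from right. Merged: [3, 5]
Compare 9 vs 11: take 9 from left. Merged: [3, 5, 9]
Compare 13 vs 11: take 11 from right. Merged: [3, 5, 9, 11]
Append remaining from left: [13, 15]. Merged: [3, 5, 9, 11, 13, 15]

Final merged array: [3, 5, 9, 11, 13, 15]
Total comparisons: 4

The merged array is [3, 5, 9, 11, 13, 15], requiring 4 comparisons. The merge step runs in O(n) time where n is the total number of elements.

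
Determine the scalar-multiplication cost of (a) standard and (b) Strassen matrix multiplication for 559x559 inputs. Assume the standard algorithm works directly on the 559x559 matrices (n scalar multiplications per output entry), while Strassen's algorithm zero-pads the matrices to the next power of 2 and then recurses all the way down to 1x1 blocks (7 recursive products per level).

Matrix multiplication for 559x559 matrices:

Strassen's algorithm requires power-of-2 dimensions. Pad 559x559 to 1024x1024 (next power of 2).

Standard algorithm: 559^3 = 174676879 multiplications
Strassen's algorithm: 7^(log2(1024)) = 7^10 = 282475249 multiplications
Difference: 174676879 - 282475249 = -107798370 (Strassen uses MORE here due to padding overhead — for small or just-over-power-of-2 n, padding can outweigh the per-level savings)

Standard: 174676879 multiplications (559^3). Strassen: 282475249 multiplications (7^10, after padding to 1024x1024). Strassen reduces 8 recursive multiplications to 7 at each level.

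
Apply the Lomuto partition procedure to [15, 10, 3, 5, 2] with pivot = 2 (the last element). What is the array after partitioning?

Lomuto partition with pivot = 2:

Initial array: [15, 10, 3, 5, 2]

arr[0]=15 > 2: no swap
arr[1]=10 > 2: no swap
arr[2]=3 > 2: no swap
arr[3]=5 > 2: no swap

Place pivot at position 0: [2, 10, 3, 5, 15]
Pivot position: 0

After partitioning with pivot 2, the array becomes [2, 10, 3, 5, 15]. The pivot is placed at index 0. All elements to the left of the pivot are <= 2, and all elements to the right are > 2.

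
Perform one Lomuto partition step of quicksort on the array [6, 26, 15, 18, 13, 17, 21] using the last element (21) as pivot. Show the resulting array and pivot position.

Lomuto partition with pivot = 21:

Initial array: [6, 26, 15, 18, 13, 17, 21]

arr[0]=6 <= 21: swap with position 0, array becomes [6, 26, 15, 18, 13, 17, 21]
arr[1]=26 > 21: no swap
arr[2]=15 <= 21: swap with position 1, array becomes [6, 15, 26, 18, 13, 17, 21]
arr[3]=18 <= 21: swap with position 2, array becomes [6, 15, 18, 26, 13, 17, 21]
arr[4]=13 <= 21: swap with position 3, array becomes [6, 15, 18, 13, 26, 17, 21]
arr[5]=17 <= 21: swap with position 4, array becomes [6, 15, 18, 13, 17, 26, 21]

Place pivot at position 5: [6, 15, 18, 13, 17, 21, 26]
Pivot position: 5

After partitioning with pivot 21, the array becomes [6, 15, 18, 13, 17, 21, 26]. The pivot is placed at index 5. All elements to the left of the pivot are <= 21, and all elements to the right are > 21.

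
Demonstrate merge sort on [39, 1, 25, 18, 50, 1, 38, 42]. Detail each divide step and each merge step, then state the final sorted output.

Merge sort trace:

Split: [39, 1, 25, 18, 50, 1, 38, 42] -> [39, 1, 25, 18] and [50, 1, 38, 42]
  Split: [39, 1, 25, 18] -> [39, 1] and [25, 18]
    Split: [39, 1] -> [39] and [1]
    Merge: [39] + [1] -> [1, 39]
    Split: [25, 18] -> [25] and [18]
    Merge: [25] + [18] -> [18, 25]
  Merge: [1, 39] + [18, 25] -> [1, 18, 25, 39]
  Split: [50, 1, 38, 42] -> [50, 1] and [38, 42]
    Split: [50, 1] -> [50] and [1]
    Merge: [50] + [1] -> [1, 50]
    Split: [38, 42] -> [38] and [42]
    Merge: [38] + [42] -> [38, 42]
  Merge: [1, 50] + [38, 42] -> [1, 38, 42, 50]
Merge: [1, 18, 25, 39] + [1, 38, 42, 50] -> [1, 1, 18, 25, 38, 39, 42, 50]

Final sorted array: [1, 1, 18, 25, 38, 39, 42, 50]

The merge sort proceeds by recursively splitting the array and merging sorted halves.
After all merges, the sorted array is [1, 1, 18, 25, 38, 39, 42, 50].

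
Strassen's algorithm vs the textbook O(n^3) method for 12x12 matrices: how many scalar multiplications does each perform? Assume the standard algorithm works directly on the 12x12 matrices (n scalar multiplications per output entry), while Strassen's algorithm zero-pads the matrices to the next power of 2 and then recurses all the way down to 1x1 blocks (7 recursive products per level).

Matrix multiplication for 12x12 matrices:

Strassen's algorithm requires power-of-2 dimensions. Pad 12x12 to 16x16 (next power of 2).

Standard algorithm: 12^3 = 1728 multiplications
Strassen's algorithm: 7^(log2(16)) = 7^4 = 2401 multiplications
Difference: 1728 - 2401 = -673 (Strassen uses MORE here due to padding overhead — for small or just-over-power-of-2 n, padding can outweigh the per-level savings)

Standard: 1728 multiplications (12^3). Strassen: 2401 multiplications (7^4, after padding to 16x16). Strassen reduces 8 recursive multiplications to 7 at each level.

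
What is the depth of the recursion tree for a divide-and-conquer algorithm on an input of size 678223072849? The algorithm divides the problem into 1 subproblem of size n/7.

For divide and conquer with division factor 7:

Problem sizes at each level:
Level 0: 678223072849
Level 1: 96889010407
Level 2: 13841287201
Level 3: 1977326743
Level 4: 282475249
Level 5: 40353607
Level 6: 5764801
Level 7: 823543
Level 8: 117649
Level 9: 16807
Level 10: 2401
Level 11: 343
Level 12: 49
Level 13: 7
Level 14: 1

The root is level 0 and the size-1 base case is level 14 (the tree spans levels 0 through 14, i.e. 15 levels counting the root), so the depth is the number of divisions: log_7(678223072849) = 14

The recursion tree depth is log_7(678223072849) = 14. At each level, the problem size is divided by 7, so it takes 14 divisions to reduce to a base case of size 1. The algorithm makes 1 recursive call at each level.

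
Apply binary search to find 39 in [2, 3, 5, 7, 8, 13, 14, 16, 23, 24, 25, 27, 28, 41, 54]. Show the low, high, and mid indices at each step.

Binary search for 39 in [2, 3, 5, 7, 8, 13, 14, 16, 23, 24, 25, 27, 28, 41, 54]:

lo=0, hi=14, mid=7, arr[mid]=16 -> 16 < 39, search right half
lo=8, hi=14, mid=11, arr[mid]=27 -> 27 < 39, search right half
lo=12, hi=14, mid=13, arr[mid]=41 -> 41 > 39, search left half
lo=12, hi=12, mid=12, arr[mid]=28 -> 28 < 39, search right half
lo=13 > hi=12, target 39 not found

Binary search determines that 39 is not in the array after 4 comparisons. The search space was exhausted without finding the target.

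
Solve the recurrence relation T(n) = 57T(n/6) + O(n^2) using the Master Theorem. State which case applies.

Master Theorem for T(n) = 57T(n/6) + O(n^2):

a = 57, b = 6, c = 2
log_b(a) = log_6(57) = 2.2565

Case 1: c = 2 < log_6(57) = 2.2565
T(n) = O(n^(log_6 57))

For T(n) = 57T(n/6) + O(n^2): log_6(57) = 2.2565. This is Case 1 of the Master Theorem (c < log_b(a), work dominated by leaves), giving O(n^(log_6 57)).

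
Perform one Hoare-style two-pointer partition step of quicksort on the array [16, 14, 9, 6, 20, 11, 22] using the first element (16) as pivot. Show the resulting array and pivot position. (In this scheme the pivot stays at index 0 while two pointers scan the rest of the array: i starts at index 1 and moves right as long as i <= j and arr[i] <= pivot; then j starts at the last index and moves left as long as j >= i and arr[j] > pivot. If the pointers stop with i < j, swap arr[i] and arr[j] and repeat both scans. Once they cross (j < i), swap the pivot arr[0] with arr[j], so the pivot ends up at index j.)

Hoare-style two-pointer partition with pivot = 16:

Initial array: [16, 14, 9, 6, 20, 11, 22]

Pointers start at i = 1, j = 6.
i stops at index 4 (arr[4]=20 > 16), j stops at index 5 (arr[5]=11 <= 16): swap arr[4] and arr[5], array becomes [16, 14, 9, 6, 11, 20, 22]
i ends at 5, j ends at 4: the pointers have crossed (j < i), so scanning stops.

Swap pivot arr[0] with arr[4] to place pivot at position 4: [11, 14, 9, 6, 16, 20, 22]
Pivot position: 4

After partitioning with pivot 16, the array becomes [11, 14, 9, 6, 16, 20, 22]. The pivot is placed at index 4. All elements to the left of the pivot are <= 16, and all elements to the right are > 16.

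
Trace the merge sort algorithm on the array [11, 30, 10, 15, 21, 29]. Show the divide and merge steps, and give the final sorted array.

Merge sort trace:

Split: [11, 30, 10, 15, 21, 29] -> [11, 30, 10] and [15, 21, 29]
  Split: [11, 30, 10] -> [11] and [30, 10]
    Split: [30, 10] -> [30] and [10]
    Merge: [30] + [10] -> [10, 30]
  Merge: [11] + [10, 30] -> [10, 11, 30]
  Split: [15, 21, 29] -> [15] and [21, 29]
    Split: [21, 29] -> [21] and [29]
    Merge: [21] + [29] -> [21, 29]
  Merge: [15] + [21, 29] -> [15, 21, 29]
Merge: [10, 11, 30] + [15, 21, 29] -> [10, 11, 15, 21, 29, 30]

Final sorted array: [10, 11, 15, 21, 29, 30]

The merge sort proceeds by recursively splitting the array and merging sorted halves.
After all merges, the sorted array is [10, 11, 15, 21, 29, 30].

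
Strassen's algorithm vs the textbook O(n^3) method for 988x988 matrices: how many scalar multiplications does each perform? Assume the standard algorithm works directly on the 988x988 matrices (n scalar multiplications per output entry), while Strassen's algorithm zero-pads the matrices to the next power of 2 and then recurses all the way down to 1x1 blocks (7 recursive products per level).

Matrix multiplication for 988x988 matrices:

Strassen's algorithm requires power-of-2 dimensions. Pad 988x988 to 1024x1024 (next power of 2).

Standard algorithm: 988^3 = 964430272 multiplications
Strassen's algorithm: 7^(log2(1024)) = 7^10 = 282475249 multiplications
Savings: 964430272 - 282475249 = 681955023 multiplications

Standard: 964430272 multiplications (988^3). Strassen: 282475249 multiplications (7^10, after padding to 1024x1024). Strassen reduces 8 recursive multiplications to 7 at each level.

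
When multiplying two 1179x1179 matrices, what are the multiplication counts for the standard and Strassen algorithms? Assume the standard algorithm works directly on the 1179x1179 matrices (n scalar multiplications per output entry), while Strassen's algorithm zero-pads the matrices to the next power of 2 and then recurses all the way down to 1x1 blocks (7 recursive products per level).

Matrix multiplication for 1179x1179 matrices:

Strassen's algorithm requires power-of-2 dimensions. Pad 1179x1179 to 2048x2048 (next power of 2).

Standard algorithm: 1179^3 = 1638858339 multiplications
Strassen's algorithm: 7^(log2(2048)) = 7^11 = 1977326743 multiplications
Difference: 1638858339 - 1977326743 = -338468404 (Strassen uses MORE here due to padding overhead — for small or just-over-power-of-2 n, padding can outweigh the per-level savings)

Standard: 1638858339 multiplications (1179^3). Strassen: 1977326743 multiplications (7^11, after padding to 2048x2048). Strassen reduces 8 recursive multiplications to 7 at each level.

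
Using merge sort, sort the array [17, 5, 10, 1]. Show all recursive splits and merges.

Merge sort trace:

Split: [17, 5, 10, 1] -> [17, 5] and [10, 1]
  Split: [17, 5] -> [17] and [5]
  Merge: [17] + [5] -> [5, 17]
  Split: [10, 1] -> [10] and [1]
  Merge: [10] + [1] -> [1, 10]
Merge: [5, 17] + [1, 10] -> [1, 5, 10, 17]

Final sorted array: [1, 5, 10, 17]

The merge sort proceeds by recursively splitting the array and merging sorted halves.
After all merges, the sorted array is [1, 5, 10, 17].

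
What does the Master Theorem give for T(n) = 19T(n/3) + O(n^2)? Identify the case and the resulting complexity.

Master Theorem for T(n) = 19T(n/3) + O(n^2):

a = 19, b = 3, c = 2
log_b(a) = log_3(19) = 2.6801

Case 1: c = 2 < log_3(19) = 2.6801
T(n) = O(n^(log_3 19))

For T(n) = 19T(n/3) + O(n^2): log_3(19) = 2.6801. This is Case 1 of the Master Theorem (c < log_b(a), work dominated by leaves), giving O(n^(log_3 19)).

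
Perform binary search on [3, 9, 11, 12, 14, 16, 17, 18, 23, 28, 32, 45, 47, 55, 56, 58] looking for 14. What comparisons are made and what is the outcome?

Binary search for 14 in [3, 9, 11, 12, 14, 16, 17, 18, 23, 28, 32, 45, 47, 55, 56, 58]:

lo=0, hi=15, mid=7, arr[mid]=18 -> 18 > 14, search left half
lo=0, hi=6, mid=3, arr[mid]=12 -> 12 < 14, search right half
lo=4, hi=6, mid=5, arr[mid]=16 -> 16 > 14, search left half
lo=4, hi=4, mid=4, arr[mid]=14 -> Found target at index 4!

Binary search finds 14 at index 4 after 4 comparisons. The search repeatedly halves the search space by comparing with the middle element.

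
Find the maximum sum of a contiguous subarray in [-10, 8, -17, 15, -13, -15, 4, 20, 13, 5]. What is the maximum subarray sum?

Using Kadane's algorithm on [-10, 8, -17, 15, -13, -15, 4, 20, 13, 5]:

Scanning through the array:
Position 1 (value 8): max_ending_here = 8, max_so_far = 8
Position 2 (value -17): max_ending_here = -9, max_so_far = 8
Position 3 (value 15): max_ending_here = 15, max_so_far = 15
Position 4 (value -13): max_ending_here = 2, max_so_far = 15
Position 5 (value -15): max_ending_here = -13, max_so_far = 15
Position 6 (value 4): max_ending_here = 4, max_so_far = 15
Position 7 (value 20): max_ending_here = 24, max_so_far = 24
Position 8 (value 13): max_ending_here = 37, max_so_far = 37
Position 9 (value 5): max_ending_here = 42, max_so_far = 42

Maximum subarray: [4, 20, 13, 5]
Maximum sum: 42

The maximum subarray is [4, 20, 13, 5] with sum 42. This subarray runs from index 6 to index 9.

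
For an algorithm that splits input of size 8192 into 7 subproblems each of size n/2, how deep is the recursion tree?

For divide and conquer with division factor 2:

Problem sizes at each level:
Level 0: 8192
Level 1: 4096
Level 2: 2048
Level 3: 1024
Level 4: 512
Level 5: 256
Level 6: 128
Level 7: 64
Level 8: 32
Level 9: 16
Level 10: 8
Level 11: 4
Level 12: 2
Level 13: 1

The root is level 0 and the size-1 base case is level 13 (the tree spans levels 0 through 13, i.e. 14 levels counting the root), so the depth is the number of divisions: log_2(8192) = 13

The recursion tree depth is log_2(8192) = 13. At each level, the problem size is divided by 2, so it takes 13 divisions to reduce to a base case of size 1. The algorithm makes 7 recursive calls at each level.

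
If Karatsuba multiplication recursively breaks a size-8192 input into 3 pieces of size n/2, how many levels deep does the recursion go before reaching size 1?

For divide and conquer with division factor 2:

Problem sizes at each level:
Level 0: 8192
Level 1: 4096
Level 2: 2048
Level 3: 1024
Level 4: 512
Level 5: 256
Level 6: 128
Level 7: 64
Level 8: 32
Level 9: 16
Level 10: 8
Level 11: 4
Level 12: 2
Level 13: 1

The root is level 0 and the size-1 base case is level 13 (the tree spans levels 0 through 13, i.e. 14 levels counting the root), so the depth is the number of divisions: log_2(8192) = 13

The recursion tree depth is log_2(8192) = 13. At each level, the problem size is divided by 2, so it takes 13 divisions to reduce to a base case of size 1. The algorithm makes 3 recursive calls at each level.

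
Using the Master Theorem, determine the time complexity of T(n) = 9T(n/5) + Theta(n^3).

Master Theorem for T(n) = 9T(n/5) + O(n^3):

a = 9, b = 5, c = 3
log_b(a) = log_5(9) = 1.3652

Case 3: c = 3 > log_5(9) = 1.3652
T(n) = O(n^3) = O(n^3)

For T(n) = 9T(n/5) + O(n^3): log_5(9) = 1.3652. This is Case 3 of the Master Theorem (c > log_b(a), work dominated by root), giving O(n^3).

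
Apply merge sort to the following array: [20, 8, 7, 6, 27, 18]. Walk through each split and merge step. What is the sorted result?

Merge sort trace:

Split: [20, 8, 7, 6, 27, 18] -> [20, 8, 7] and [6, 27, 18]
  Split: [20, 8, 7] -> [20] and [8, 7]
    Split: [8, 7] -> [8] and [7]
    Merge: [8] + [7] -> [7, 8]
  Merge: [20] + [7, 8] -> [7, 8, 20]
  Split: [6, 27, 18] -> [6] and [27, 18]
    Split: [27, 18] -> [27] and [18]
    Merge: [27] + [18] -> [18, 27]
  Merge: [6] + [18, 27] -> [6, 18, 27]
Merge: [7, 8, 20] + [6, 18, 27] -> [6, 7, 8, 18, 20, 27]

Final sorted array: [6, 7, 8, 18, 20, 27]

The merge sort proceeds by recursively splitting the array and merging sorted halves.
After all merges, the sorted array is [6, 7, 8, 18, 20, 27].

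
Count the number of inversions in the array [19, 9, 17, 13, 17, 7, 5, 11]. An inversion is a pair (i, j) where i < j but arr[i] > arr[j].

Finding inversions in [19, 9, 17, 13, 17, 7, 5, 11]:

(0, 1): arr[0]=19 > arr[1]=9
(0, 2): arr[0]=19 > arr[2]=17
(0, 3): arr[0]=19 > arr[3]=13
(0, 4): arr[0]=19 > arr[4]=17
(0, 5): arr[0]=19 > arr[5]=7
(0, 6): arr[0]=19 > arr[6]=5
(0, 7): arr[0]=19 > arr[7]=11
(1, 5): arr[1]=9 > arr[5]=7
(1, 6): arr[1]=9 > arr[6]=5
(2, 3): arr[2]=17 > arr[3]=13
(2, 5): arr[2]=17 > arr[5]=7
(2, 6): arr[2]=17 > arr[6]=5
(2, 7): arr[2]=17 > arr[7]=11
(3, 5): arr[3]=13 > arr[5]=7
(3, 6): arr[3]=13 > arr[6]=5
(3, 7): arr[3]=13 > arr[7]=11
(4, 5): arr[4]=17 > arr[5]=7
(4, 6): arr[4]=17 > arr[6]=5
(4, 7): arr[4]=17 > arr[7]=11
(5, 6): arr[5]=7 > arr[6]=5

Total inversions: 20

The array has 20 inversion(s): (0,1), (0,2), (0,3), (0,4), (0,5), (0,6), (0,7), (1,5), (1,6), (2,3), (2,5), (2,6), (2,7), (3,5), (3,6), (3,7), (4,5), (4,6), (4,7), (5,6). Each pair (i,j) satisfies i < j and arr[i] > arr[j].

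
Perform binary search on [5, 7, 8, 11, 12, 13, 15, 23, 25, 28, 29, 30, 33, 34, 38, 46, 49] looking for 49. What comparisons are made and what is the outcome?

Binary search for 49 in [5, 7, 8, 11, 12, 13, 15, 23, 25, 28, 29, 30, 33, 34, 38, 46, 49]:

lo=0, hi=16, mid=8, arr[mid]=25 -> 25 < 49, search right half
lo=9, hi=16, mid=12, arr[mid]=33 -> 33 < 49, search right half
lo=13, hi=16, mid=14, arr[mid]=38 -> 38 < 49, search right half
lo=15, hi=16, mid=15, arr[mid]=46 -> 46 < 49, search right half
lo=16, hi=16, mid=16, arr[mid]=49 -> Found target at index 16!

Binary search finds 49 at index 16 after 5 comparisons. The search repeatedly halves the search space by comparing with the middle element.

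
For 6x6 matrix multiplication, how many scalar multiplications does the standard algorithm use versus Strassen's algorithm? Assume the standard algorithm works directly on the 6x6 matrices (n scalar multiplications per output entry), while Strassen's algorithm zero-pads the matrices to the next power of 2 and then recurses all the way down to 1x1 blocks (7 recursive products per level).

Matrix multiplication for 6x6 matrices:

Strassen's algorithm requires power-of-2 dimensions. Pad 6x6 to 8x8 (next power of 2).

Standard algorithm: 6^3 = 216 multiplications
Strassen's algorithm: 7^(log2(8)) = 7^3 = 343 multiplications
Difference: 216 - 343 = -127 (Strassen uses MORE here due to padding overhead — for small or just-over-power-of-2 n, padding can outweigh the per-level savings)

Standard: 216 multiplications (6^3). Strassen: 343 multiplications (7^3, after padding to 8x8). Strassen reduces 8 recursive multiplications to 7 at each level.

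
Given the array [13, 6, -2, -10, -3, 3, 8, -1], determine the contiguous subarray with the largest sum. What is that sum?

Using Kadane's algorithm on [13, 6, -2, -10, -3, 3, 8, -1]:

Scanning through the array:
Position 1 (value 6): max_ending_here = 19, max_so_far = 19
Position 2 (value -2): max_ending_here = 17, max_so_far = 19
Position 3 (value -10): max_ending_here = 7, max_so_far = 19
Position 4 (value -3): max_ending_here = 4, max_so_far = 19
Position 5 (value 3): max_ending_here = 7, max_so_far = 19
Position 6 (value 8): max_ending_here = 15, max_so_far = 19
Position 7 (value -1): max_ending_here = 14, max_so_far = 19

Maximum subarray: [13, 6]
Maximum sum: 19

The maximum subarray is [13, 6] with sum 19. This subarray runs from index 0 to index 1.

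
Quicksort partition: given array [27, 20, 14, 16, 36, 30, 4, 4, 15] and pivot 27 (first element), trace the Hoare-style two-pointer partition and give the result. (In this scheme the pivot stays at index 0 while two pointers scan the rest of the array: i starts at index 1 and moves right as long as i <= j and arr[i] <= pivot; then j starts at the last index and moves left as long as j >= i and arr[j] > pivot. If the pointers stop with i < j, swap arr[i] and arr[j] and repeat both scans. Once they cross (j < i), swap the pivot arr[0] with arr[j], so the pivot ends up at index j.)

Hoare-style two-pointer partition with pivot = 27:

Initial array: [27, 20, 14, 16, 36, 30, 4, 4, 15]

Pointers start at i = 1, j = 8.
i stops at index 4 (arr[4]=36 > 27), j stops at index 8 (arr[8]=15 <= 27): swap arr[4] and arr[8], array becomes [27, 20, 14, 16, 15, 30, 4, 4, 36]
i stops at index 5 (arr[5]=30 > 27), j stops at index 7 (arr[7]=4 <= 27): swap arr[5] and arr[7], array becomes [27, 20, 14, 16, 15, 4, 4, 30, 36]
i ends at 7, j ends at 6: the pointers have crossed (j < i), so scanning stops.

Swap pivot arr[0] with arr[6] to place pivot at position 6: [4, 20, 14, 16, 15, 4, 27, 30, 36]
Pivot position: 6

After partitioning with pivot 27, the array becomes [4, 20, 14, 16, 15, 4, 27, 30, 36]. The pivot is placed at index 6. All elements to the left of the pivot are <= 27, and all elements to the right are > 27.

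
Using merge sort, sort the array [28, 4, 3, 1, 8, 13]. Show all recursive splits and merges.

Merge sort trace:

Split: [28, 4, 3, 1, 8, 13] -> [28, 4, 3] and [1, 8, 13]
  Split: [28, 4, 3] -> [28] and [4, 3]
    Split: [4, 3] -> [4] and [3]
    Merge: [4] + [3] -> [3, 4]
  Merge: [28] + [3, 4] -> [3, 4, 28]
  Split: [1, 8, 13] -> [1] and [8, 13]
    Split: [8, 13] -> [8] and [13]
    Merge: [8] + [13] -> [8, 13]
  Merge: [1] + [8, 13] -> [1, 8, 13]
Merge: [3, 4, 28] + [1, 8, 13] -> [1, 3, 4, 8, 13, 28]

Final sorted array: [1, 3, 4, 8, 13, 28]

The merge sort proceeds by recursively splitting the array and merging sorted halves.
After all merges, the sorted array is [1, 3, 4, 8, 13, 28].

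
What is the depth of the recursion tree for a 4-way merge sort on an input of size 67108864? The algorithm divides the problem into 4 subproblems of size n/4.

For divide and conquer with division factor 4:

Problem sizes at each level:
Level 0: 67108864
Level 1: 16777216
Level 2: 4194304
Level 3: 1048576
Level 4: 262144
Level 5: 65536
Level 6: 16384
Level 7: 4096
Level 8: 1024
Level 9: 256
Level 10: 64
Level 11: 16
Level 12: 4
Level 13: 1

The root is level 0 and the size-1 base case is level 13 (the tree spans levels 0 through 13, i.e. 14 levels counting the root), so the depth is the number of divisions: log_4(67108864) = 13

The recursion tree depth is log_4(67108864) = 13. At each level, the problem size is divided by 4, so it takes 13 divisions to reduce to a base case of size 1. The algorithm makes 4 recursive calls at each level.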